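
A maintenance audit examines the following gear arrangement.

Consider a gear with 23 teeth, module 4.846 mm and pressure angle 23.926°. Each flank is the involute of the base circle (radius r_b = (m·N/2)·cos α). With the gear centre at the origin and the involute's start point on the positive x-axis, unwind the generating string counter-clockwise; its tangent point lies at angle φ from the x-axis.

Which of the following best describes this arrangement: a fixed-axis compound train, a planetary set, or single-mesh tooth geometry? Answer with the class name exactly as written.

class = single-mesh tooth geometry [base-circle involute, m = 4.846, 23T]
classification: single-mesh tooth geometry

single-mesh tooth geometry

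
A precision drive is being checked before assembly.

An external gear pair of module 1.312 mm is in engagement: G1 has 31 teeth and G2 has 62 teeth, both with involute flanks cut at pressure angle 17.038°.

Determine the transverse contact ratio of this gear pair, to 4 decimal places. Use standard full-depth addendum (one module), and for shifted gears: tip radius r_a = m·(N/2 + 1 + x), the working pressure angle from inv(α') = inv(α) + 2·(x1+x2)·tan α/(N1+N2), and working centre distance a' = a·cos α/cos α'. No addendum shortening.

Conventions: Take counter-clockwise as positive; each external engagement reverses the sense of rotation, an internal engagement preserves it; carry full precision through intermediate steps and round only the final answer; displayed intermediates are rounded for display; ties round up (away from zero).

class = single-mesh tooth geometry [involute pair 31T × 62T, m = 1.312]
base radii: r_b1 = 19.443466, r_b2 = 38.886932
tip radii: r_a1 = 21.648000, r_a2 = 41.984000
no profile shift: α' = α, a' = a
action lengths: √(r_a1²−r_b1²) = 9.517749, √(r_a2²−r_b2²) = 15.826016
base pitch p_b = π·m·cos α = 3.940868
CR = (9.517749 + 15.826016 − 61.008000·sin 17.03800°)/3.940868 = 1.895030
contact ratio ≈ 1.8950

1.8950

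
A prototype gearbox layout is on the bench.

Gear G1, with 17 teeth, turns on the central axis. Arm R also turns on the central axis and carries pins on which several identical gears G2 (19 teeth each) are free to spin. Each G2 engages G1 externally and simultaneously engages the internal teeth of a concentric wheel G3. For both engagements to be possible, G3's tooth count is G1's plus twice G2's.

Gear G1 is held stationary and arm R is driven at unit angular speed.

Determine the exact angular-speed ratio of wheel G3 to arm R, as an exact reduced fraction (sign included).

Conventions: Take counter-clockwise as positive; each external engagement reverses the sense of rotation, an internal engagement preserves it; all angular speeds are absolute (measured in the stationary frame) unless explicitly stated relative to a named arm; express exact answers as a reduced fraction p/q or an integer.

topology: planetary set — G1 17T / G2 19T / G3 55T, arm = carrier (Willis)
ring teeth: 17 + 2·19 = 55
17(ω_sun−ω_arm) = −55(ω_ring−ω_arm),  ω_sun = 0, ω_arm = 1
ω_ring = 1 − (17/55)(0−1) = 72/55
ω_out/ω_in = 72/55

72/55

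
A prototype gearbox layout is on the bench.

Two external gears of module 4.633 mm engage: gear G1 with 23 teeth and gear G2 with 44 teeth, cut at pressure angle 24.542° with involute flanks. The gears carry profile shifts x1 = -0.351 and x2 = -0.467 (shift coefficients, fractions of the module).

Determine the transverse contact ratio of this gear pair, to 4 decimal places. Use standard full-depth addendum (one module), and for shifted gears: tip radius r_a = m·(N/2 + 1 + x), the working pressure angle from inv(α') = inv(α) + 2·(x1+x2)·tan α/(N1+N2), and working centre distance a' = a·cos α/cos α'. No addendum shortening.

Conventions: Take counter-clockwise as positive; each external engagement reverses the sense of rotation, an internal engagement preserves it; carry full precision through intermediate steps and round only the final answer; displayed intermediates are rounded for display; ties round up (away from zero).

topology: single-mesh involute geometry — m = 4.633, 23T/44T pair
base radii: r_b1 = 48.466072, r_b2 = 92.717703
tip radii: r_a1 = 56.286317, r_a2 = 104.395389
inv(α') = inv(24.542°) + 2·(-0.351-0.467)·tan α/(23+44) = 0.01712362  ⇒  α' = 20.91357°
a' = a·cos α / cos α' = 155.2055·cos 24.542°/cos 20.91357° = 151.140950
action lengths: √(r_a1²−r_b1²) = 28.621484, √(r_a2²−r_b2²) = 47.977335
base pitch p_b = π·m·cos α = 13.240057
CR = (28.621484 + 47.977335 − 151.140950·sin 20.91357°)/13.240057 = 1.710540
contact ratio ≈ 1.7105

1.7105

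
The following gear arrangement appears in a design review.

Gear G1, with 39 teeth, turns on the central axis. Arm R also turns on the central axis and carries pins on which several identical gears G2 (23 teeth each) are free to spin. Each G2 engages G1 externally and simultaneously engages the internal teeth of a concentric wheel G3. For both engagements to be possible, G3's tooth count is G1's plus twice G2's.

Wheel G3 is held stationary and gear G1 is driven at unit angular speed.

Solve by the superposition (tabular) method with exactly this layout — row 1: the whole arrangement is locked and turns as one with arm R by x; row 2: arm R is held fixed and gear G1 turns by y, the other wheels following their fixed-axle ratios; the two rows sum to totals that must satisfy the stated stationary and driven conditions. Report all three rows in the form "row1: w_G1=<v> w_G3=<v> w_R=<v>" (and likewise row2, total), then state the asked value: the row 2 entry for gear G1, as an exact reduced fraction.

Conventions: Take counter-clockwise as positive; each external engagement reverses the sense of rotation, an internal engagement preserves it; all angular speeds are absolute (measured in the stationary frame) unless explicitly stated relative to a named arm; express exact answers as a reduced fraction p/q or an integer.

row1: w_G1=39/124 w_G3=39/124 w_R=39/124
row2: w_G1=85/124 w_G3=-39/124 w_R=0
total: w_G1=1 w_G3=0 w_R=39/124
asked value: 85/124

planetary set (39T centre, 23T on arm, 85T internal) — Willis relation
row 1 — lock + rotate with arm: ω_sun = ω_ring = ω_arm = x
row 2: sun turns y, ring = −(39/85)·y, arm 0
boundary: total ω_ring = x − (39/85)·y = 0 and total ω_sun = x + y = 1  ⇒  y = 85/124, x = 39/124
row 2 ring = −(39/85)·85/124 = -39/124
totals (row 1 + row 2): sun 39/124 + 85/124 = 1, ring 39/124 + (-39/124) = 0, arm 39/124 + 0 = 39/124
asked cell (row2, sun) = 85/124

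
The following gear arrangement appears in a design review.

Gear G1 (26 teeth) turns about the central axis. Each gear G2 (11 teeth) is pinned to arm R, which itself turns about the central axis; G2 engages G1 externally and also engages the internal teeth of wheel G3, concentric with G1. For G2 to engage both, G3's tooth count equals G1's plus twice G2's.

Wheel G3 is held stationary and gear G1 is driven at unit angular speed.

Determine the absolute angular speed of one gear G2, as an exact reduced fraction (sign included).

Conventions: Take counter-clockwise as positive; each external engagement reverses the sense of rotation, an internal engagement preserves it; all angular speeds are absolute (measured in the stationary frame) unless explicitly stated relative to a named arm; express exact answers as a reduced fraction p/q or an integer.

-13/11

class = planetary set [G3 = 26+2·11 = 48; Willis about the carrier]
ring teeth: 26 + 2·11 = 48
26(ω_sun−ω_arm) = −48(ω_ring−ω_arm),  ω_ring = 0, ω_sun = 1
26(1−ω_arm) = −48(0−ω_arm)  ⇒  74·ω_arm = 26  ⇒  ω_arm = 13/37
sun–planet mesh: 26·(1−13/37) = −11·(ω_p−ω_arm)  ⇒  ω_p−ω_arm = -624/407
ω_p = 13/37 − 624/407 = -13/11
exact speed ratio = -13/11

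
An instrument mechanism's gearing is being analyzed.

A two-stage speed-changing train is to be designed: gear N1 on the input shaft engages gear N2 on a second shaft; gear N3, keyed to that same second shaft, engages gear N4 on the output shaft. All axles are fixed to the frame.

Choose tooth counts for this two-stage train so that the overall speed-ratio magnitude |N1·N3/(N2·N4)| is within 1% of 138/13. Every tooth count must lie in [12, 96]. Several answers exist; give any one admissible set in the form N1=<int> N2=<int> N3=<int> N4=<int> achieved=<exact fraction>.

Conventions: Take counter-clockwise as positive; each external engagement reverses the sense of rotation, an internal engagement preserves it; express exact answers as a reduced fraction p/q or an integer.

N1=18 N2=12 N3=92 N4=13 achieved=138/13

class = fixed-axis compound train [2-stage, 138/13 wanted]
target = 138/13 in lowest terms: an exact hit needs N1·N3 = k·138 and N2·N4 = k·13 for one integer k, every count in [12, 96]; additionally prefer no 1:1 stage (N1 ≠ N2, N3 ≠ N4)
k = 1…11: no 1:1-free in-range split of k·138 and k·13 into factor pairs; take k = 12
k = 12: N1·N3 = 1656 = 18·92, N2·N4 = 156 = 12·13
achieved = 18·92/(12·13) = 138/13; |achieved − target| = 0 ≤ 69/650 ✓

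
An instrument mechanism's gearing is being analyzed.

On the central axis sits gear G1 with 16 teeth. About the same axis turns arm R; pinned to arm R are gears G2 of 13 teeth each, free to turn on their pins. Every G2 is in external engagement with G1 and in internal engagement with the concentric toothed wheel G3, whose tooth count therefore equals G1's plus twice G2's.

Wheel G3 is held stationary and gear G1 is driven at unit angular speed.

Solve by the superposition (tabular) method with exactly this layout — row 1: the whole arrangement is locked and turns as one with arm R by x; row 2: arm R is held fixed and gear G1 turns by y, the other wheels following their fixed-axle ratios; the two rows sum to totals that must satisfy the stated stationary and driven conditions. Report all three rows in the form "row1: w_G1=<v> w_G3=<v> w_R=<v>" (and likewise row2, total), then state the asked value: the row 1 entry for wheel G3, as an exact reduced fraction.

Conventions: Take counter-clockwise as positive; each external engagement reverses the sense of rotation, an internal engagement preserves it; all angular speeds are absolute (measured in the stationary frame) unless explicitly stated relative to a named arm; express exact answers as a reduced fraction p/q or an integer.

planetary set (16T centre, 13T on arm, 42T internal) — Willis relation
row 1: whole set turns with the arm by x
row 2: sun turns y, ring = −(16/42)·y, arm 0
boundary: total ω_ring = x − (16/42)·y = 0 and total ω_sun = x + y = 1  ⇒  y = 21/29, x = 8/29
row 2 ring = −(16/42)·21/29 = -8/29
totals (row 1 + row 2): sun 8/29 + 21/29 = 1, ring 8/29 + (-8/29) = 0, arm 8/29 + 0 = 8/29
asked cell (row1, ring) = 8/29

row1: w_G1=8/29 w_G3=8/29 w_R=8/29
row2: w_G1=21/29 w_G3=-8/29 w_R=0
total: w_G1=1 w_G3=0 w_R=8/29
asked value: 8/29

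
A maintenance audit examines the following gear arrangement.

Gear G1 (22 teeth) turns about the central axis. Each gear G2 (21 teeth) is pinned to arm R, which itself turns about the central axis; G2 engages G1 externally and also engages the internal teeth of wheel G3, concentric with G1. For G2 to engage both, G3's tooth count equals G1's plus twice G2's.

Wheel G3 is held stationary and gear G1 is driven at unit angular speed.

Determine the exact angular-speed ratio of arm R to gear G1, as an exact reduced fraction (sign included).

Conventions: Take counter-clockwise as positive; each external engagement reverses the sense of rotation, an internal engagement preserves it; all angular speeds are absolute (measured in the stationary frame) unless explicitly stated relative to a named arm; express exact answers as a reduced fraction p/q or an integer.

11/43

class = planetary set [G3 = 22+2·21 = 64; Willis about the carrier]
ring teeth: 22 + 2·21 = 64
22(ω_sun−ω_arm) = −64(ω_ring−ω_arm),  ω_ring = 0, ω_sun = 1
22(1−ω_arm) = −64(0−ω_arm)  ⇒  86·ω_arm = 22  ⇒  ω_arm = 11/43
ω_out/ω_in = 11/43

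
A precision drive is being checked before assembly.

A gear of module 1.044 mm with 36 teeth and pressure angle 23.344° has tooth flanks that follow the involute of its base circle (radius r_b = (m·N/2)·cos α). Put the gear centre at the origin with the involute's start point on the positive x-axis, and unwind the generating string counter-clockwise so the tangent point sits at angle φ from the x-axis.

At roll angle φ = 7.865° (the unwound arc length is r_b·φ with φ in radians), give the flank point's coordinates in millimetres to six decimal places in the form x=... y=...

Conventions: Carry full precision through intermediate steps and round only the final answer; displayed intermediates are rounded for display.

topology: single-mesh involute geometry — m = 1.044, N = 36
pitch radius r_p = m·N/2 = 1.044·36/2 = 18.792000
base radius r_b = r_p·cos α = 18.792000·cos 23.344° = 17.253731
roll angle φ = 7.865° = 0.13727015 rad
x = r_b·(cos φ + φ·sin φ) = 17.415523
y = r_b·(sin φ − φ·cos φ) = 0.014848

x=17.415523 y=0.014848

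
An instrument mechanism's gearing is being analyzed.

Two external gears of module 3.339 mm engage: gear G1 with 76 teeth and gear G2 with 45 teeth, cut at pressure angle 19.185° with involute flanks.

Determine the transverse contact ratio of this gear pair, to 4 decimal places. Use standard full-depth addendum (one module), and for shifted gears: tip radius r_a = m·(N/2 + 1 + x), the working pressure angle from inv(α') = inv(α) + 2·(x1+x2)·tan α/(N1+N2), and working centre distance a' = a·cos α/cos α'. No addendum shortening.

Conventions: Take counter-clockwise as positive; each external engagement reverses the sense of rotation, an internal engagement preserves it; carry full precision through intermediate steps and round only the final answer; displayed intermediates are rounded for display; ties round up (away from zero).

single-mesh involute tooth geometry (76T engaging 45T at module 3.339)
base radii: r_b1 = 119.835283, r_b2 = 70.955102
tip radii: r_a1 = 130.221000, r_a2 = 78.466500
no profile shift: α' = α, a' = a
action lengths: √(r_a1²−r_b1²) = 50.960905, √(r_a2²−r_b2²) = 33.501719
base pitch p_b = π·m·cos α = 9.907201
CR = (50.960905 + 33.501719 − 202.009500·sin 19.18500°)/9.907201 = 1.824772
contact ratio ≈ 1.8248

1.8248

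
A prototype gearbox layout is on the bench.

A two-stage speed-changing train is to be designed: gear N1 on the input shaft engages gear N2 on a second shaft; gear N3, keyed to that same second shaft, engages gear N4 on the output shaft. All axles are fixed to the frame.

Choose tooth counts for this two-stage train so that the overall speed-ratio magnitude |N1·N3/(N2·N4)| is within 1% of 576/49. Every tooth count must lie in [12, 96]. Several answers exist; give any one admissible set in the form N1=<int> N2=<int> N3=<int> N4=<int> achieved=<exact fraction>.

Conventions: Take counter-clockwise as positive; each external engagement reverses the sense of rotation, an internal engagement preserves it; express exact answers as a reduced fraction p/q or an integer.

class = fixed-axis compound train [2-stage, 576/49 wanted]
target = 576/49 in lowest terms: an exact hit needs N1·N3 = k·576 and N2·N4 = k·49 for one integer k, every count in [12, 96]; additionally prefer no 1:1 stage (N1 ≠ N2, N3 ≠ N4)
k = 1…3: no 1:1-free in-range split of k·576 and k·49 into factor pairs; take k = 4
k = 4: N1·N3 = 2304 = 24·96, N2·N4 = 196 = 14·14
achieved = 24·96/(14·14) = 576/49; |achieved − target| = 0 ≤ 144/1225 ✓

N1=24 N2=14 N3=96 N4=14 achieved=576/49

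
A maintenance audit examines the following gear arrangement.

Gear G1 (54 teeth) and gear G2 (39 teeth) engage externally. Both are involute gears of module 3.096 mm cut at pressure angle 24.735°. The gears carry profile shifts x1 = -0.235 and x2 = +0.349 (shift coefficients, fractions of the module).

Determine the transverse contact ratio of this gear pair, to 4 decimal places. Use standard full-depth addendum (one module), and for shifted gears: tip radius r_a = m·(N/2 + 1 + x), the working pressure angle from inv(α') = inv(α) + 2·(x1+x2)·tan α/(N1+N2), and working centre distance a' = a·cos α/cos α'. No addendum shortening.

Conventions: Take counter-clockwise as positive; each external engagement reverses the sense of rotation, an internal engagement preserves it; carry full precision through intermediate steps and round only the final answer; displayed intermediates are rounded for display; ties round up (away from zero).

1.5050

topology: single-mesh involute geometry — m = 3.096, 54T/39T pair
base radii: r_b1 = 75.922664, r_b2 = 54.833035
tip radii: r_a1 = 85.960440, r_a2 = 64.548504
inv(α') = inv(24.735°) + 2·(-0.235+0.349)·tan α/(54+39) = 0.03011115  ⇒  α' = 25.03573°
a' = a·cos α / cos α' = 143.9640·cos 24.735°/cos 25.03573° = 144.314941
action lengths: √(r_a1²−r_b1²) = 40.310624, √(r_a2²−r_b2²) = 34.056536
base pitch p_b = π·m·cos α = 8.834003
CR = (40.310624 + 34.056536 − 144.314941·sin 25.03573°)/8.834003 = 1.505035
contact ratio ≈ 1.5050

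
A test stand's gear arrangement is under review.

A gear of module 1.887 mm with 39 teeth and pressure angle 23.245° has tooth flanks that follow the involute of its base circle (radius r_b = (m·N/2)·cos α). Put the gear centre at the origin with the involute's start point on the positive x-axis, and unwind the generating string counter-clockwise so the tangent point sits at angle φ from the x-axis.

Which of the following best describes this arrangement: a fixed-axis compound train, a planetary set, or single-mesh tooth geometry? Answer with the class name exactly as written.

topology: single-mesh involute geometry — m = 1.887, N = 39
classification: single-mesh tooth geometry

single-mesh tooth geometry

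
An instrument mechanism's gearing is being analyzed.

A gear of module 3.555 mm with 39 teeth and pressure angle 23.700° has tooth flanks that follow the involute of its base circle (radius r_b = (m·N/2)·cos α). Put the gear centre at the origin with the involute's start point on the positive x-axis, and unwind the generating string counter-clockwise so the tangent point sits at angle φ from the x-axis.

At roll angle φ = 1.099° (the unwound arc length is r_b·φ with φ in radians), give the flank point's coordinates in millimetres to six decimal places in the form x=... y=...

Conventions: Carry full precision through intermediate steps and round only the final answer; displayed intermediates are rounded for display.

single-mesh involute tooth geometry (39T wheel at module 3.555)
pitch radius r_p = m·N/2 = 3.555·39/2 = 69.322500
base radius r_b = r_p·cos α = 69.322500·cos 23.700° = 63.476020
roll angle φ = 1.099° = 0.01918117 rad
x = r_b·(cos φ + φ·sin φ) = 63.487696
y = r_b·(sin φ − φ·cos φ) = 0.000149

x=63.487696 y=0.000149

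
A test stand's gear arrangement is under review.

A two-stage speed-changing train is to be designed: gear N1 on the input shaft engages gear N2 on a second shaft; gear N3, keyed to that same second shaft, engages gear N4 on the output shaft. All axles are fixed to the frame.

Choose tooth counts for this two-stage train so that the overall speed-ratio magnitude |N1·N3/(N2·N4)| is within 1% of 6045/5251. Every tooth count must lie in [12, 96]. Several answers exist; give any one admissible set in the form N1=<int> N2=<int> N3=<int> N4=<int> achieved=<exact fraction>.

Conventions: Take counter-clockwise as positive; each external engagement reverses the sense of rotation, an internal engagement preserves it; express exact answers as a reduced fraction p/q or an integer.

N1=65 N2=59 N3=93 N4=89 achieved=6045/5251

2-stage fixed-axis compound train for ratio 6045/5251
target = 6045/5251 in lowest terms: an exact hit needs N1·N3 = k·6045 and N2·N4 = k·5251 for one integer k, every count in [12, 96]; additionally prefer no 1:1 stage (N1 ≠ N2, N3 ≠ N4)
k = 1: N1·N3 = 6045 = 65·93, N2·N4 = 5251 = 59·89
achieved = 65·93/(59·89) = 6045/5251; |achieved − target| = 0 ≤ 1209/105020 ✓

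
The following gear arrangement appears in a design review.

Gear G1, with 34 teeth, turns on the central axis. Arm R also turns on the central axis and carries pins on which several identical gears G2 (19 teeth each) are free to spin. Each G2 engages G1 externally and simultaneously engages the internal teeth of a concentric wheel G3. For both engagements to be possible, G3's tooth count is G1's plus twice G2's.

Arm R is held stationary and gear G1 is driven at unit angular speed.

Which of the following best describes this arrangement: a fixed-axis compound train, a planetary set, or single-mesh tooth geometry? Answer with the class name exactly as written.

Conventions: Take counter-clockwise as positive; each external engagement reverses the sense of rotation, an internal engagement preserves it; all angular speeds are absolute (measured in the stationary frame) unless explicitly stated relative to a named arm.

recognized (axles ride arm R): planetary set, 34/19/72 teeth
classification: planetary set

planetary set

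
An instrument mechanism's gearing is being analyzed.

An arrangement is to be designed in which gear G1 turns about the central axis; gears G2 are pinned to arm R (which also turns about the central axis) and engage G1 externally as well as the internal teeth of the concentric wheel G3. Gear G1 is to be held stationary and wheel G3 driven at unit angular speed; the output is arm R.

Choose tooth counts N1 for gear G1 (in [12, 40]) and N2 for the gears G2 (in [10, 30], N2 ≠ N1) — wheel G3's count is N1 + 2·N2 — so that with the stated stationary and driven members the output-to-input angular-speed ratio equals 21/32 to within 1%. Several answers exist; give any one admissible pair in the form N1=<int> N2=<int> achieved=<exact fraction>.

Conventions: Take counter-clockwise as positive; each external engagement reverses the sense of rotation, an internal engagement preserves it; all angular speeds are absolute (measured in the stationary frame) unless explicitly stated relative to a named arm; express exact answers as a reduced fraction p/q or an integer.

N1=22 N2=10 achieved=21/32

design class (target 21/32): planetary set
Willis with ω_sun = 0: ω_arm/ω_ring = N3/(N1+N3); set equal to 21/32  ⇒  N3/N1 = (21/32)/(1 − 21/32) = 21/11
N3 = N1 + 2·N2  ⇒  N2/N1 = (N3/N1 − 1)/2 = (21/11 − 1)/2 = 5/11
smallest multiple with N1 ≥ 12 and N2 ≥ 10: k = 2  ⇒  N1 = 2·11 = 22, N2 = 2·5 = 10 (N1 ≤ 40, N2 ≤ 30, N2 ≠ N1 ✓), N3 = 22 + 2·10 = 42
check: N3/(N1+N3) with N1 = 22, N3 = 42 gives 21/32; |achieved − target| = 0 ≤ 21/3200 ✓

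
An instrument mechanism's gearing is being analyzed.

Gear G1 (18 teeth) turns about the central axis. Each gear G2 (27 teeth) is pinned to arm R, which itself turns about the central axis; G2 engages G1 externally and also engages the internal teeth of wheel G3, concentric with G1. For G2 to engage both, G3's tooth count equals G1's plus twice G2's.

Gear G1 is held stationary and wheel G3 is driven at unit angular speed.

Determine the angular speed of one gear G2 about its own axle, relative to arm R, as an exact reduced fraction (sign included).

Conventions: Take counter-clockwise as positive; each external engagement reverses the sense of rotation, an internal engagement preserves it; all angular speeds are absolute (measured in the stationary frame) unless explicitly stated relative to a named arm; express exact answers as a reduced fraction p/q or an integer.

8/15

topology: planetary set — G1 18T / G2 27T / G3 72T, arm = carrier (Willis)
ring teeth: 18 + 2·27 = 72
18(ω_sun−ω_arm) = −72(ω_ring−ω_arm),  ω_sun = 0, ω_ring = 1
18(0−ω_arm) = −72(1−ω_arm)  ⇒  90·ω_arm = 72  ⇒  ω_arm = 4/5
sun–planet mesh: 18·(0−4/5) = −27·(ω_p−ω_arm)  ⇒  ω_p−ω_arm = 8/15
exact speed ratio = 8/15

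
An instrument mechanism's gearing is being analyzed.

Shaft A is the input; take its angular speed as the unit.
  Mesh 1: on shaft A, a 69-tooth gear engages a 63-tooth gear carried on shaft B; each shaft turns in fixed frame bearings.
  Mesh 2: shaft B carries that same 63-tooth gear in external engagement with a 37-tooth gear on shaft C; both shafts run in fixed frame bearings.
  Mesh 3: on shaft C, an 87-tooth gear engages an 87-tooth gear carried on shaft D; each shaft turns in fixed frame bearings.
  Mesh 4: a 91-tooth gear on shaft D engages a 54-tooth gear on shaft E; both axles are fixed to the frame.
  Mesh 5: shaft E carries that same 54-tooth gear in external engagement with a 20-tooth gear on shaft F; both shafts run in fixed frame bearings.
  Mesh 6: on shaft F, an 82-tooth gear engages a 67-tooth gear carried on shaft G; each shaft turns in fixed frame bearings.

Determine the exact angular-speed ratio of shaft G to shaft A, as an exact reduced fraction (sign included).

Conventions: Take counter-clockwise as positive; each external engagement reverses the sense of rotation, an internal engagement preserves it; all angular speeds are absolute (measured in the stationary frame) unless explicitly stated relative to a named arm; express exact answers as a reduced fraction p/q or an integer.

257439/24790

class = fixed-axis compound train [6 meshes; 6 ratios multiply, 6 sense flips]
mesh 1 [69T→63T]: running ratio 23/21, sense −
mesh 2 [63T→37T]: running ratio 69/37, sense +
mesh 3 [87T→87T]: running ratio 69/37, sense −
mesh 4 [91T→54T]: running ratio 2093/666, sense +
mesh 5 [54T→20T]: running ratio 6279/740, sense −
mesh 6 [82T→67T]: running ratio 257439/24790, sense +
ω_out/ω_in = 257439/24790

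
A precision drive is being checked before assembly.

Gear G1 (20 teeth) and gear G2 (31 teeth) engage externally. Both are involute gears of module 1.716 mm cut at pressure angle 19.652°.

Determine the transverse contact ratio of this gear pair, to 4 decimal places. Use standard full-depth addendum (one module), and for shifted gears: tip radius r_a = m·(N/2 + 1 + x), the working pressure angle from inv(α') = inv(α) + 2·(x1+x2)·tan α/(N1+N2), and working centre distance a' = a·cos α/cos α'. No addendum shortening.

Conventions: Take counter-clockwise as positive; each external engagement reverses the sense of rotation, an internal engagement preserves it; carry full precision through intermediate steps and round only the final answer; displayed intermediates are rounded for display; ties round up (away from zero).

recognized (one external pair, fixed centres): single-mesh tooth geometry, m = 1.716, N1 = 20, N2 = 31
base radii: r_b1 = 16.160475, r_b2 = 25.048736
tip radii: r_a1 = 18.876000, r_a2 = 28.314000
no profile shift: α' = α, a' = a
action lengths: √(r_a1²−r_b1²) = 9.754098, √(r_a2²−r_b2²) = 13.200129
base pitch p_b = π·m·cos α = 5.076963
CR = (9.754098 + 13.200129 − 43.758000·sin 19.65200°)/5.076963 = 1.622649
contact ratio ≈ 1.6226

1.6226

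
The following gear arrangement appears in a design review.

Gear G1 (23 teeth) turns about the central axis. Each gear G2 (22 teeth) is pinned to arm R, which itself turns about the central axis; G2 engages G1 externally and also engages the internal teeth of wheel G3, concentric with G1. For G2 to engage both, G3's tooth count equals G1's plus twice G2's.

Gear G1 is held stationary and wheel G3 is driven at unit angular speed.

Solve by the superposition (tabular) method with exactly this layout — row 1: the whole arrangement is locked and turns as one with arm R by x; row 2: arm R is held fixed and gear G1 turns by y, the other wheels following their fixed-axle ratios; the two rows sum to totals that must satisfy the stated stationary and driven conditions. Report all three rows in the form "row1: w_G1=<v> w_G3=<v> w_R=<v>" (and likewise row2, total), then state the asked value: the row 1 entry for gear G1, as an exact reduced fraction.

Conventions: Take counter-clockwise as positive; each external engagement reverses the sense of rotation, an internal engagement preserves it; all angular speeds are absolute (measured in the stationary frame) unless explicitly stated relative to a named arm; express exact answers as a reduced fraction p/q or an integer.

row1: w_G1=67/90 w_G3=67/90 w_R=67/90
row2: w_G1=-67/90 w_G3=23/90 w_R=0
total: w_G1=0 w_G3=1 w_R=67/90
asked value: 67/90

topology: planetary set — G1 23T / G2 22T / G3 67T, arm = carrier (Willis)
row 1: whole set turns with the arm by x
row 2 — arm fixed, fixed-axis ratios: sun y, ring −(23/67)·y, arm 0
boundary: total ω_sun = x + y = 0 and total ω_ring = x − (23/67)·y = 1  ⇒  y = -67/90, x = 67/90
row 2 ring = −(23/67)·(-67/90) = 23/90
totals (row 1 + row 2): sun 67/90 + (-67/90) = 0, ring 67/90 + 23/90 = 1, arm 67/90 + 0 = 67/90
asked cell (row1, sun) = 67/90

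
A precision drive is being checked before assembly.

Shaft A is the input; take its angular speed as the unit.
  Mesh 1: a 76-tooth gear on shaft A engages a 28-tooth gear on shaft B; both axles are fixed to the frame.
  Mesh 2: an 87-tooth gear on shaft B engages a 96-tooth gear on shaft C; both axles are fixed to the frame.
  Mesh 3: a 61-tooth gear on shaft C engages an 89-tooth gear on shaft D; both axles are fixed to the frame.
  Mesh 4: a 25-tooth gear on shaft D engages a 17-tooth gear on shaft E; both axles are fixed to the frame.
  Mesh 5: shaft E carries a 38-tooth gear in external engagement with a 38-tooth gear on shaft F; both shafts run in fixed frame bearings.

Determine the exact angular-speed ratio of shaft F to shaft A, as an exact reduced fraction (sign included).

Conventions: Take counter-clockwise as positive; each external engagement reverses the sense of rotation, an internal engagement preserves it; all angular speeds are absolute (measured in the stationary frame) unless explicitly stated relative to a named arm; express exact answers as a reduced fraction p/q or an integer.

-840275/338912

class = fixed-axis compound train [5 meshes; 5 ratios multiply, 5 sense flips]
mesh 1 [76T→28T]: running ratio 19/7, sense −
mesh 2 [87T→96T]: running ratio 551/224, sense +
mesh 3 [61T→89T]: running ratio 33611/19936, sense −
mesh 4 [25T→17T]: running ratio 840275/338912, sense +
mesh 5 [38T→38T]: running ratio 840275/338912, sense −
ω_out/ω_in = -840275/338912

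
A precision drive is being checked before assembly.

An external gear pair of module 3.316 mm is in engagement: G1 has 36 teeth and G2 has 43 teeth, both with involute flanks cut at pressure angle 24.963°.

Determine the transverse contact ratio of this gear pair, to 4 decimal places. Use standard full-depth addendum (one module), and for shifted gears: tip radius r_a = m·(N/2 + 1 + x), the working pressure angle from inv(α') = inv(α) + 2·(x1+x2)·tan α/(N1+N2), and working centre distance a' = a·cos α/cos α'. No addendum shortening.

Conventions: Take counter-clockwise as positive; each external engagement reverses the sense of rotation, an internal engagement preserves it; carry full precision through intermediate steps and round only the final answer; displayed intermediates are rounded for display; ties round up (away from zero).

1.5102

recognized (one external pair, fixed centres): single-mesh tooth geometry, m = 3.316, N1 = 36, N2 = 43
base radii: r_b1 = 54.111978, r_b2 = 64.633751
tip radii: r_a1 = 63.004000, r_a2 = 74.610000
no profile shift: α' = α, a' = a
action lengths: √(r_a1²−r_b1²) = 32.270697, √(r_a2²−r_b2²) = 37.271039
base pitch p_b = π·m·cos α = 9.444322
CR = (32.270697 + 37.271039 − 130.982000·sin 24.96300°)/9.444322 = 1.510222
contact ratio ≈ 1.5102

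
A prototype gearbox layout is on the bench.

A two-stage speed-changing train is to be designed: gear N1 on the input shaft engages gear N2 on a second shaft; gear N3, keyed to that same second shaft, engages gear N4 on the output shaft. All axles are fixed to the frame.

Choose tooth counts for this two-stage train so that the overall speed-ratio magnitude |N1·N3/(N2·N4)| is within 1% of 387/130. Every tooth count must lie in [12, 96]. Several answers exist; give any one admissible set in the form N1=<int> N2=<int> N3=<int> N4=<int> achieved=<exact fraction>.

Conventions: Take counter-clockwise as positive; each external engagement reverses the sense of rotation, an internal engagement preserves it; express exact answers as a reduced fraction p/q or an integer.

2-stage fixed-axis compound train for ratio 387/130
target = 387/130 in lowest terms: an exact hit needs N1·N3 = k·387 and N2·N4 = k·130 for one integer k, every count in [12, 96]; additionally prefer no 1:1 stage (N1 ≠ N2, N3 ≠ N4)
k = 1: no 1:1-free in-range split of k·387 and k·130 into factor pairs; take k = 2
k = 2: N1·N3 = 774 = 18·43, N2·N4 = 260 = 13·20
achieved = 18·43/(13·20) = 387/130; |achieved − target| = 0 ≤ 387/13000 ✓

N1=18 N2=13 N3=43 N4=20 achieved=387/130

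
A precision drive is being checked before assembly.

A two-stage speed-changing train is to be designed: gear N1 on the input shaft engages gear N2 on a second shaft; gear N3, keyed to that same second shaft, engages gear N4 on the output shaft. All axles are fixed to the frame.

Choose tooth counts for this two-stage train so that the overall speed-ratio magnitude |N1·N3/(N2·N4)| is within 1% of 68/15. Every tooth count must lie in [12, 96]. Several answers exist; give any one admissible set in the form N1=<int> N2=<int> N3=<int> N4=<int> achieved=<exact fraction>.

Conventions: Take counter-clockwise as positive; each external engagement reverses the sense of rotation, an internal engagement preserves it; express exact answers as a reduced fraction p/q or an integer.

topology: fixed-axis compound train — 2 stages, target 68/15
target = 68/15 in lowest terms: an exact hit needs N1·N3 = k·68 and N2·N4 = k·15 for one integer k, every count in [12, 96]; additionally prefer no 1:1 stage (N1 ≠ N2, N3 ≠ N4)
k = 1…11: no 1:1-free in-range split of k·68 and k·15 into factor pairs; take k = 12
k = 12: N1·N3 = 816 = 12·68, N2·N4 = 180 = 15·12
achieved = 12·68/(15·12) = 68/15; |achieved − target| = 0 ≤ 17/375 ✓

N1=12 N2=15 N3=68 N4=12 achieved=68/15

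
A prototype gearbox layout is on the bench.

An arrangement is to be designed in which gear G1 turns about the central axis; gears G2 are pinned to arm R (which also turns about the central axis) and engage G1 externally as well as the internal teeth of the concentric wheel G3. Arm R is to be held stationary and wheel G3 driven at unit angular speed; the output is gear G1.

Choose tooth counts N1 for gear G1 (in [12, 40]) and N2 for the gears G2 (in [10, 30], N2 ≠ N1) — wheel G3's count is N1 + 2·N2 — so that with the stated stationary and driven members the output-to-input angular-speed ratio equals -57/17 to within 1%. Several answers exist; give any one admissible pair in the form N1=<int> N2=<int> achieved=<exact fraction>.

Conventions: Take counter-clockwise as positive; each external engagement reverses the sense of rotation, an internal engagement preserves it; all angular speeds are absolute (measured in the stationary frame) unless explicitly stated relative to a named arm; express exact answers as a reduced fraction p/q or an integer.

N1=17 N2=20 achieved=-57/17

planetary set to be sized for -57/17 (Willis relation)
Willis with ω_arm = 0: ω_sun/ω_ring = −N3/N1; set equal to -57/17  ⇒  N3/N1 = −(-57/17) = 57/17
N3 = N1 + 2·N2  ⇒  N2/N1 = (N3/N1 − 1)/2 = (57/17 − 1)/2 = 20/17
smallest multiple with N1 ≥ 12 and N2 ≥ 10: k = 1  ⇒  N1 = 1·17 = 17, N2 = 1·20 = 20 (N1 ≤ 40, N2 ≤ 30, N2 ≠ N1 ✓), N3 = 17 + 2·20 = 57
check: −N3/N1 with N1 = 17, N3 = 57 gives -57/17; |achieved − target| = 0 ≤ 57/1700 ✓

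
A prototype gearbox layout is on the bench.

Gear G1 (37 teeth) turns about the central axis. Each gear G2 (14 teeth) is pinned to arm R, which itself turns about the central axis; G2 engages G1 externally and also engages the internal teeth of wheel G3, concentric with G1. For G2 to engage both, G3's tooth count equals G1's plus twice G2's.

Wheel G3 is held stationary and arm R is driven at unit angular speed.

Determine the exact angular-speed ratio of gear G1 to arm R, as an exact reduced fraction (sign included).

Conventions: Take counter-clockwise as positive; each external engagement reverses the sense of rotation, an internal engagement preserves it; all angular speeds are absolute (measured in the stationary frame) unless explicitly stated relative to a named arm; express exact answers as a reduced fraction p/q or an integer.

102/37

recognized (axles ride arm R): planetary set, 37/14/65 teeth
ring teeth: 37 + 2·14 = 65
37(ω_sun−ω_arm) = −65(ω_ring−ω_arm),  ω_ring = 0, ω_arm = 1
ω_sun = 1 − (65/37)(0−1) = 102/37
ω_out/ω_in = 102/37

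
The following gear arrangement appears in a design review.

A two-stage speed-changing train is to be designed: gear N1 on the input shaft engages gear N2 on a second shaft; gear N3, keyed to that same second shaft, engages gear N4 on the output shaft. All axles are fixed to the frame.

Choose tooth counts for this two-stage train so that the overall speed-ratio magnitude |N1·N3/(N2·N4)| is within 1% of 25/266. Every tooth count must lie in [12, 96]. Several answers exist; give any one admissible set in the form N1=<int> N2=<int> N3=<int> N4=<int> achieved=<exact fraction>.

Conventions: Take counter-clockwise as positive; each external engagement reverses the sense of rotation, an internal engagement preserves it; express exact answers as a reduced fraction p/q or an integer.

N1=15 N2=38 N3=15 N4=63 achieved=25/266

class = fixed-axis compound train [2-stage, 25/266 wanted]
target = 25/266 in lowest terms: an exact hit needs N1·N3 = k·25 and N2·N4 = k·266 for one integer k, every count in [12, 96]; additionally prefer no 1:1 stage (N1 ≠ N2, N3 ≠ N4)
k = 1…8: no 1:1-free in-range split of k·25 and k·266 into factor pairs; take k = 9
k = 9: N1·N3 = 225 = 15·15, N2·N4 = 2394 = 38·63
achieved = 15·15/(38·63) = 25/266; |achieved − target| = 0 ≤ 1/1064 ✓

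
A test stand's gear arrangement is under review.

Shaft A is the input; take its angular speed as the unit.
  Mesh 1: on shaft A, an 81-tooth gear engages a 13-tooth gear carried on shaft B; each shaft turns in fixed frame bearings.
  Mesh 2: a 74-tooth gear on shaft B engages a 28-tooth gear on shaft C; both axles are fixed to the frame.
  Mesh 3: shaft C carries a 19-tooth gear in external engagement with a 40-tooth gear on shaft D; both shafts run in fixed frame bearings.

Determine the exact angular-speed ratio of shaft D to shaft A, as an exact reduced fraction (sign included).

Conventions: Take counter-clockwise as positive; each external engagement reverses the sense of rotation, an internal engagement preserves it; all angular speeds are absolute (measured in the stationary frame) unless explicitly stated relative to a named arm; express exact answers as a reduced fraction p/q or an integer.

class = fixed-axis compound train [3 meshes; 3 ratios multiply, 3 sense flips]
mesh 1 [81T→13T]: running ratio 81/13, sense −
mesh 2 [74T→28T]: running ratio 2997/182, sense +
mesh 3 [19T→40T]: running ratio 56943/7280, sense −
ω_out/ω_in = -56943/7280

-56943/7280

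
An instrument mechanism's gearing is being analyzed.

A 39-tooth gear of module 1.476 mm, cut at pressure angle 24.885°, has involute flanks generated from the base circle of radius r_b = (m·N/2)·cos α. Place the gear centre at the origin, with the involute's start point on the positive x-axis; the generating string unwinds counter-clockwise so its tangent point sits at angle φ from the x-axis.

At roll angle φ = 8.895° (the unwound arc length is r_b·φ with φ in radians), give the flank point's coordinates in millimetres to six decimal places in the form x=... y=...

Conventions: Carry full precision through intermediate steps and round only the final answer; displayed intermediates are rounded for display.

single-mesh involute tooth geometry (39T wheel at module 1.476)
pitch radius r_p = m·N/2 = 1.476·39/2 = 28.782000
base radius r_b = r_p·cos α = 28.782000·cos 24.885° = 26.109712
roll angle φ = 8.895° = 0.15524704 rad
x = r_b·(cos φ + φ·sin φ) = 26.422463
y = r_b·(sin φ − φ·cos φ) = 0.032487

x=26.422463 y=0.032487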